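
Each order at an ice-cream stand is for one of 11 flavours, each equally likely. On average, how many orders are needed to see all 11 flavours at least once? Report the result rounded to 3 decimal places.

33.219

After k distinct flavours have appeared, the next order gives a new one with probability (11-k)/11, so the expected wait for the (k+1)-th is 11/(11-k).
E[T] = 11/11 + 11/10 + 11/9 + ... + 11/2 + 11/1 = 11·H_{11}.
H_{11} = 3.0199, so E[T] = 33.2187.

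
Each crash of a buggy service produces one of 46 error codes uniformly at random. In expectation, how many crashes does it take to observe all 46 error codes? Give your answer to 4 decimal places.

Split into phases: going from k distinct to k+1 distinct takes on average 46/(46-k) crashes.
E[T] = 46/46 + 46/45 + 46/44 + ... + 46/2 + 46/1 = 46·H_{46}.
H_{46} = 4.41669, so E[T] = 203.16761.

203.1676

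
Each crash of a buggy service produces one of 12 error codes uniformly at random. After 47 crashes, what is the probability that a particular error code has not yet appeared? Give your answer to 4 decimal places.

Each crash misses the fixed error code with probability (12-1)/12 = 11/12, independently.
P(still missing after 47) = (11/12)^47 = 0.01675.

0.0167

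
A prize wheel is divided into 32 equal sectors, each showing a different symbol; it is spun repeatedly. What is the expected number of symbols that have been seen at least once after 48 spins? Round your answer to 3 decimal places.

For each symbol, P(seen in 48 spins) = 1 - (31/32)^48 = 0.7821.
By linearity of expectation, E[distinct seen] = 32·(1 - (31/32)^48) = 25.0287.

25.029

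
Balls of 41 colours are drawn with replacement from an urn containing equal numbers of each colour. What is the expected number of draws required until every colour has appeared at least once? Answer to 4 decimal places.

Split into phases: going from k distinct to k+1 distinct takes on average 41/(41-k) draws.
E[T] = 41/41 + 41/40 + 41/39 + ... + 41/2 + 41/1 = 41·H_{41}.
H_{41} = 4.30293, so E[T] = 176.42026.

176.4203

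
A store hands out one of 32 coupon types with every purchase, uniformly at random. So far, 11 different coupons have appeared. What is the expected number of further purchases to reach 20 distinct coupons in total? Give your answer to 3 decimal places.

17.349

The wait to go from k to k+1 distinct coupons is geometric with mean 32/(32-k).
Sum over k = 11,...,19: E = 32/21 + 32/20 + 32/19 + ... + 32/14 + 32/13 = 17.3487.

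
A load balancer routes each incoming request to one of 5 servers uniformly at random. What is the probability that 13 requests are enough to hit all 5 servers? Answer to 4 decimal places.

0.7381

Let A_i be the event that server i is missing after 13 requests. By inclusion–exclusion on the A_i,
P(all seen) = Σ_{j=0}^{5} (-1)^j C(5,j)((5-j)/5)^13
= 1.00000 - 0.27488 + 0.01306 - 0.00007 + 0.00000 - 0.00000
= 0.73812.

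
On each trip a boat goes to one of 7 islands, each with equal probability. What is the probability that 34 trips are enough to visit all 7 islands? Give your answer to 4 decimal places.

Let A_i be the event that island i is missing after 34 trips. By inclusion–exclusion on the A_i,
P(all seen) = Σ_{j=0}^{7} (-1)^j C(7,j)((7-j)/7)^34
= 1.00000 - 0.03706 + 0.00023 - 0.00000 + 0.00000 - 0.00000 + 0.00000 - 0.00000
= 0.96317.

0.9632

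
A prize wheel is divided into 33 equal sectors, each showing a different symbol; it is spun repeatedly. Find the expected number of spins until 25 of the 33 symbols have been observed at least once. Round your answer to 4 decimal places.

45.2411

With k distinct symbols already seen, the next new one arrives after an expected 33/(33-k) spins.
Sum over k = 0,...,24: E = 33/33 + 33/32 + 33/31 + ... + 33/10 + 33/9 = 45.24106.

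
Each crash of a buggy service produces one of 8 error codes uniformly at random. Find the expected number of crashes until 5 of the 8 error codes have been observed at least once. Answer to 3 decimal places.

With k distinct error codes already seen, the next new one arrives after an expected 8/(8-k) crashes.
Sum over k = 0,...,4: E = 8/8 + 8/7 + 8/6 + 8/5 + 8/4 = 7.0762.

7.076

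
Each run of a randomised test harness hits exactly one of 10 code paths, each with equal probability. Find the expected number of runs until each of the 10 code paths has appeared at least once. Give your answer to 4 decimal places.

29.2897

After k distinct code paths have appeared, the next run gives a new one with probability (10-k)/10, so the expected wait for the (k+1)-th is 10/(10-k).
E[T] = 10/10 + 10/9 + 10/8 + ... + 10/2 + 10/1 = 10·H_{10}.
H_{10} = 2.92897, so E[T] = 29.28968.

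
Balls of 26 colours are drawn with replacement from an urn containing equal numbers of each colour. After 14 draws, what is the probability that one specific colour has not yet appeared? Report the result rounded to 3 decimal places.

0.577

On each draw the fixed colour fails to appear with probability 25/26.
P(still missing after 14) = (25/26)^14 = 0.5775.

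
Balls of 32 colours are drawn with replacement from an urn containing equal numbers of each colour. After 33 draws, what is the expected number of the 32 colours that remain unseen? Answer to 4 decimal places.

11.2237

For each colour, P(unseen after 33) = (31/32)^33 = 0.35074.
By linearity of expectation, E[unseen] = 32·(31/32)^33 = 11.22371.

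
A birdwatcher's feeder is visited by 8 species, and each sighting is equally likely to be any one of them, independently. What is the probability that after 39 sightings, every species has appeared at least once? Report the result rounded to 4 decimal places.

By inclusion–exclusion over which species are missing,
P(all seen) = Σ_{j=0}^{8} (-1)^j C(8,j)((8-j)/8)^39
= 1.00000 - 0.04379 + 0.00038 - 0.00000 + 0.00000 - 0.00000 + 0.00000 - 0.00000 + 0.00000
= 0.95658.

0.9566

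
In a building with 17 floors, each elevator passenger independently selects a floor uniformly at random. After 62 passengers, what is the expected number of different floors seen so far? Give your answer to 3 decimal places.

16.604

For each floor, P(seen in 62 passengers) = 1 - (16/17)^62 = 0.9767.
By linearity of expectation, E[distinct seen] = 17·(1 - (16/17)^62) = 16.6037.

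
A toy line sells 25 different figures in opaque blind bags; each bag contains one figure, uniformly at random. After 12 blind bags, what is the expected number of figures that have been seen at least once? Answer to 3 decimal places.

For each figure, P(seen in 12 blind bags) = 1 - (24/25)^12 = 0.3873.
By linearity of expectation, E[distinct seen] = 25·(1 - (24/25)^12) = 9.6823.

9.682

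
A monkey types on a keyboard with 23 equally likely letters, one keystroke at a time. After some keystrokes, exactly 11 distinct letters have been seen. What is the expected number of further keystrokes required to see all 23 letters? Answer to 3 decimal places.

The wait to go from k to k+1 distinct letters is geometric with mean 23/(23-k).
Sum over k = 11,...,22: E = 23/12 + 23/11 + 23/10 + ... + 23/2 + 23/1 = 71.3738.

71.374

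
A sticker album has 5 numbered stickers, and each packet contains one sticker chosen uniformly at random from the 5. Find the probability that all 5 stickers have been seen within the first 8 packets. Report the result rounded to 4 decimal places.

0.3226

By inclusion–exclusion over which stickers are missing,
P(all seen) = Σ_{j=0}^{5} (-1)^j C(5,j)((5-j)/5)^8
= 1.00000 - 0.83886 + 0.16796 - 0.00655 + 0.00001 - 0.00000
= 0.32256.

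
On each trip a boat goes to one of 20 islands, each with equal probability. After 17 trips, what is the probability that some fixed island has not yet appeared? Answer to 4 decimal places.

Each trip misses the fixed island with probability (20-1)/20 = 19/20, independently.
P(still missing after 17) = (19/20)^17 = 0.41812.

0.4181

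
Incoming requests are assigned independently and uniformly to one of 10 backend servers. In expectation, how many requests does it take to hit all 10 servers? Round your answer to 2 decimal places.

Split into phases: going from k distinct to k+1 distinct takes on average 10/(10-k) requests.
E[T] = 10/10 + 10/9 + 10/8 + ... + 10/2 + 10/1 = 10·H_{10}.
H_{10} = 2.929, so E[T] = 29.290.

29.29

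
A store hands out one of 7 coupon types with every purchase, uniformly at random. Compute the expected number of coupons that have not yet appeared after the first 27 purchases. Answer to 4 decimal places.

For each coupon, P(unseen after 27) = (6/7)^27 = 0.01558.
By linearity of expectation, E[unseen] = 7·(6/7)^27 = 0.10903.

0.1090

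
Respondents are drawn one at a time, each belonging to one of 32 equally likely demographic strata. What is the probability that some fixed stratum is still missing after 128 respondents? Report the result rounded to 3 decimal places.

0.017

Each respondent misses the fixed stratum with probability (32-1)/32 = 31/32, independently.
P(still missing after 128) = (31/32)^128 = 0.0172.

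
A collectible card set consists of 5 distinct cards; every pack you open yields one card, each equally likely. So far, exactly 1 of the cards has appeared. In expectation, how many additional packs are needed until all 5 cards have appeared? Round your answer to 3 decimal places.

10.417

From k distinct to k+1 distinct takes on average 5/(5-k) packs.
Sum over k = 1,...,4: E = 5/4 + 5/3 + 5/2 + 5/1 = 10.4167.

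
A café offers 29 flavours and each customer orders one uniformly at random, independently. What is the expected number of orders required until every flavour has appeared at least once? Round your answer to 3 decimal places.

114.888

After k distinct flavours have appeared, the next order gives a new one with probability (29-k)/29, so the expected wait for the (k+1)-th is 29/(29-k).
E[T] = 29/29 + 29/28 + 29/27 + ... + 29/2 + 29/1 = 29·H_{29}.
H_{29} = 3.9617, so E[T] = 114.8880.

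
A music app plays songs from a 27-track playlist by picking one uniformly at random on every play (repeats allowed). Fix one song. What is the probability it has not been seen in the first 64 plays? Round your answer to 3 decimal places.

On each play the fixed song fails to appear with probability 26/27.
P(still missing after 64) = (26/27)^64 = 0.0893.

0.089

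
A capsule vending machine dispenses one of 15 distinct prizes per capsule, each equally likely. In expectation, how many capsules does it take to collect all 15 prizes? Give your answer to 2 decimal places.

Split into phases: going from k distinct to k+1 distinct takes on average 15/(15-k) capsules.
E[T] = 15/15 + 15/14 + 15/13 + ... + 15/2 + 15/1 = 15·H_{15}.
H_{15} = 3.318, so E[T] = 49.773.

49.77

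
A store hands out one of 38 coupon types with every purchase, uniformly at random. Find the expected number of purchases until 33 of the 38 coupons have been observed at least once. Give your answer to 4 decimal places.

73.8936

Going from k to k+1 distinct takes a geometric number of purchases with mean 38/(38-k).
Sum over k = 0,...,32: E = 38/38 + 38/37 + 38/36 + ... + 38/7 + 38/6 = 73.89361.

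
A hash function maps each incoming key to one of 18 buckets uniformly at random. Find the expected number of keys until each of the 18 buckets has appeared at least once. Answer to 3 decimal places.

Split into phases: going from k distinct to k+1 distinct takes on average 18/(18-k) keys.
E[T] = 18/18 + 18/17 + 18/16 + ... + 18/2 + 18/1 = 18·H_{18}.
H_{18} = 3.4951, so E[T] = 62.9119.

62.912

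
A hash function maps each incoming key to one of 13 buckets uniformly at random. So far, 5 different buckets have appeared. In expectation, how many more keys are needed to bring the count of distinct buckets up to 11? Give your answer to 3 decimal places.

15.832

The wait to go from k to k+1 distinct buckets is geometric with mean 13/(13-k).
Sum over k = 5,...,10: E = 13/8 + 13/7 + 13/6 + 13/5 + 13/4 + 13/3 = 15.8321.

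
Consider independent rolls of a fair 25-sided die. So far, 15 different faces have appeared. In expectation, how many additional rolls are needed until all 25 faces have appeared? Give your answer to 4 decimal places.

73.2242

The wait to go from k to k+1 distinct faces is geometric with mean 25/(25-k).
Sum over k = 15,...,24: E = 25/10 + 25/9 + 25/8 + ... + 25/2 + 25/1 = 73.22421.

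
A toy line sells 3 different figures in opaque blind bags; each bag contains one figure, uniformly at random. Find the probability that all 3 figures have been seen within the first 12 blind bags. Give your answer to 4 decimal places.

By inclusion–exclusion over which figures are missing,
P(all seen) = Σ_{j=0}^{3} (-1)^j C(3,j)((3-j)/3)^12
= 1.00000 - 0.02312 + 0.00001 - 0.00000
= 0.97688.

0.9769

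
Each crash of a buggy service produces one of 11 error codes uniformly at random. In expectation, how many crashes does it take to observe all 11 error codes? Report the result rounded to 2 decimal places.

The wait to go from k to k+1 distinct error codes is geometric with mean 11/(11-k).
E[T] = 11/11 + 11/10 + 11/9 + ... + 11/2 + 11/1 = 11·H_{11}.
H_{11} = 3.020, so E[T] = 33.219.

33.22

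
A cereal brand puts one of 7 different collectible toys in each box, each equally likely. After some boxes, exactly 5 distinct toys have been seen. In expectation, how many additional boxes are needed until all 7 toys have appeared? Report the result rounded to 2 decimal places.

10.50

From k distinct to k+1 distinct takes on average 7/(7-k) boxes.
Sum over k = 5,...,6: E = 7/2 + 7/1 = 10.500.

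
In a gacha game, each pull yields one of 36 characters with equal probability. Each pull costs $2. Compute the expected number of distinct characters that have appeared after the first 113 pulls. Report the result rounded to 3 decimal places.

34.508

For each character, P(seen in 113 pulls) = 1 - (35/36)^113 = 0.9586.
By linearity of expectation, E[distinct seen] = 36·(1 - (35/36)^113) = 34.5079.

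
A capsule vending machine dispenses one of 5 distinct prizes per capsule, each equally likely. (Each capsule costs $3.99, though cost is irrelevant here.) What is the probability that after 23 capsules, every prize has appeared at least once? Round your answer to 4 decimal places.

0.9706

By inclusion–exclusion over which prizes are missing,
P(all seen) = Σ_{j=0}^{5} (-1)^j C(5,j)((5-j)/5)^23
= 1.00000 - 0.02951 + 0.00008 - 0.00000 + 0.00000 - 0.00000
= 0.97056.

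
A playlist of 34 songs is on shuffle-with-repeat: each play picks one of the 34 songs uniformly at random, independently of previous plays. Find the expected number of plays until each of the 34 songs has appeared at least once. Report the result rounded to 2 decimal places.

140.02

The wait to go from k to k+1 distinct songs is geometric with mean 34/(34-k).
E[T] = 34/34 + 34/33 + 34/32 + ... + 34/2 + 34/1 = 34·H_{34}.
H_{34} = 4.118, so E[T] = 140.019.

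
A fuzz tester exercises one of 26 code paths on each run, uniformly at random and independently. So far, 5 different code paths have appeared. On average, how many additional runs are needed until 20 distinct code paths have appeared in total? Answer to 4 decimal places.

31.0793

The wait to go from k to k+1 distinct code paths is geometric with mean 26/(26-k).
Sum over k = 5,...,19: E = 26/21 + 26/20 + 26/19 + ... + 26/8 + 26/7 = 31.07933.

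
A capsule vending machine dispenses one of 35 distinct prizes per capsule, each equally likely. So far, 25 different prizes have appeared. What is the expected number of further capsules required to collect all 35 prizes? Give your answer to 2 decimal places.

From k distinct to k+1 distinct takes on average 35/(35-k) capsules.
Sum over k = 25,...,34: E = 35/10 + 35/9 + 35/8 + ... + 35/2 + 35/1 = 102.514.

102.51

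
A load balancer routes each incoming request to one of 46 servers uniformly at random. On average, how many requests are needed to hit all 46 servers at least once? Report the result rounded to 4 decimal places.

Split into phases: going from k distinct to k+1 distinct takes on average 46/(46-k) requests.
E[T] = 46/46 + 46/45 + 46/44 + ... + 46/2 + 46/1 = 46·H_{46}.
H_{46} = 4.41669, so E[T] = 203.16761.

203.1676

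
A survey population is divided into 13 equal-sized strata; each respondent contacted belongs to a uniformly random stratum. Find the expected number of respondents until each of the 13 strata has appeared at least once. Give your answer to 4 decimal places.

41.3417

The wait to go from k to k+1 distinct strata is geometric with mean 13/(13-k).
E[T] = 13/13 + 13/12 + 13/11 + ... + 13/2 + 13/1 = 13·H_{13}.
H_{13} = 3.18013, so E[T] = 41.34174.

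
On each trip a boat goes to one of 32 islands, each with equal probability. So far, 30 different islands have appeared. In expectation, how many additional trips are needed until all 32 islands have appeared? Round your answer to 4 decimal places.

48.0000

From k distinct to k+1 distinct takes on average 32/(32-k) trips.
Sum over k = 30,...,31: E = 32/2 + 32/1 = 48.00000.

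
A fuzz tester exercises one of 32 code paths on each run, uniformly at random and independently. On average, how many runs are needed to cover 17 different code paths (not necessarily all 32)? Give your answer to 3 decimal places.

Going from k to k+1 distinct takes a geometric number of runs with mean 32/(32-k).
Sum over k = 0,...,16: E = 32/32 + 32/31 + 32/30 + ... + 32/17 + 32/16 = 23.6885.

23.689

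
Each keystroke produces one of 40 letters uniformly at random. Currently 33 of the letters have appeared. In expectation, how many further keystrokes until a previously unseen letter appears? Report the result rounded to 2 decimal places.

The number of keystrokes until the next new letter is geometric with success probability 7/40, so its mean is 40/7.
E = 40/7 = 5.714.

5.71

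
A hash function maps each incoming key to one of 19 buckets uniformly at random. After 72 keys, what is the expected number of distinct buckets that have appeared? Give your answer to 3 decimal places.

For each bucket, P(seen in 72 keys) = 1 - (18/19)^72 = 0.9796.
By linearity of expectation, E[distinct seen] = 19·(1 - (18/19)^72) = 18.6126.

18.613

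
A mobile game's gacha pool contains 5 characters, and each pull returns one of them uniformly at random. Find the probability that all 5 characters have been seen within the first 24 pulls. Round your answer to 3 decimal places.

0.976

Let A_i be the event that character i is missing after 24 pulls. By inclusion–exclusion on the A_i,
P(all seen) = Σ_{j=0}^{5} (-1)^j C(5,j)((5-j)/5)^24
= 1.0000 - 0.0236 + 0.0000 - 0.0000 + 0.0000 - 0.0000
= 0.9764.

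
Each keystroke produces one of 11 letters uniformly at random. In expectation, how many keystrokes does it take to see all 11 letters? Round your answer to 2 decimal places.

Split into phases: going from k distinct to k+1 distinct takes on average 11/(11-k) keystrokes.
E[T] = 11/11 + 11/10 + 11/9 + ... + 11/2 + 11/1 = 11·H_{11}.
H_{11} = 3.020, so E[T] = 33.219.

33.22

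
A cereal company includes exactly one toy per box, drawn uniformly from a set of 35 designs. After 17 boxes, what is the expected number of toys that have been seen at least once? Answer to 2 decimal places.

For each toy, P(seen in 17 boxes) = 1 - (34/35)^17 = 0.389.
By linearity of expectation, E[distinct seen] = 35·(1 - (34/35)^17) = 13.618.

13.62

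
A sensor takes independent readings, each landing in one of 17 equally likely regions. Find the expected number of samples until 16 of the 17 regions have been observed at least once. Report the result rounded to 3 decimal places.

41.472

Going from k to k+1 distinct takes a geometric number of samples with mean 17/(17-k).
Sum over k = 0,...,15: E = 17/17 + 17/16 + 17/15 + ... + 17/3 + 17/2 = 41.4724.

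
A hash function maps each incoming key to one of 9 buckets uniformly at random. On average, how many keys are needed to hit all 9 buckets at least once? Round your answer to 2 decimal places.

25.46

Split into phases: going from k distinct to k+1 distinct takes on average 9/(9-k) keys.
E[T] = 9/9 + 9/8 + 9/7 + ... + 9/2 + 9/1 = 9·H_{9}.
H_{9} = 2.829, so E[T] = 25.461.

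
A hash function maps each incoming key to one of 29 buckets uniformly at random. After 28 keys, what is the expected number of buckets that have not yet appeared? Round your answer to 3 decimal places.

10.856

For each bucket, P(unseen after 28) = (28/29)^28 = 0.3744.
By linearity of expectation, E[unseen] = 29·(28/29)^28 = 10.8562.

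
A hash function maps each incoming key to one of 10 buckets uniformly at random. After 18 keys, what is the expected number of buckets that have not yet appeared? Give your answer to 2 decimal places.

For each bucket, P(unseen after 18) = (9/10)^18 = 0.150.
By linearity of expectation, E[unseen] = 10·(9/10)^18 = 1.501.

1.50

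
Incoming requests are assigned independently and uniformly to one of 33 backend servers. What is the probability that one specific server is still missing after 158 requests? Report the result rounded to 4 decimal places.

Each request misses the fixed server with probability (33-1)/33 = 32/33, independently.
P(still missing after 158) = (32/33)^158 = 0.00774.

0.0077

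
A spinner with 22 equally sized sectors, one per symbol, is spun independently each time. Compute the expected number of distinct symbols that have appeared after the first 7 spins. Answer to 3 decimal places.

For each symbol, P(seen in 7 spins) = 1 - (21/22)^7 = 0.2779.
By linearity of expectation, E[distinct seen] = 22·(1 - (21/22)^7) = 6.1146.

6.115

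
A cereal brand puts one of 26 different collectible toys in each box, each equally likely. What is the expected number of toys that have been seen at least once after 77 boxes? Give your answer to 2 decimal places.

24.73

For each toy, P(seen in 77 boxes) = 1 - (25/26)^77 = 0.951.
By linearity of expectation, E[distinct seen] = 26·(1 - (25/26)^77) = 24.731.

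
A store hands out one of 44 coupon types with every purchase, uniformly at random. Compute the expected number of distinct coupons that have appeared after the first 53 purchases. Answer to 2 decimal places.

For each coupon, P(seen in 53 purchases) = 1 - (43/44)^53 = 0.704.
By linearity of expectation, E[distinct seen] = 44·(1 - (43/44)^53) = 30.990.

30.99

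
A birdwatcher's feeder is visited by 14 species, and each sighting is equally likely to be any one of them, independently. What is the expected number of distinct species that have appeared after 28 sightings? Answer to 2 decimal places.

For each species, P(seen in 28 sightings) = 1 - (13/14)^28 = 0.874.
By linearity of expectation, E[distinct seen] = 14·(1 - (13/14)^28) = 12.242.

12.24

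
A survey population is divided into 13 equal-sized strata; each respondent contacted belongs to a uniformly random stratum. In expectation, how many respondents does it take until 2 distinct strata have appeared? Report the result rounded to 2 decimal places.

2.08

Going from k to k+1 distinct takes a geometric number of respondents with mean 13/(13-k).
Sum over k = 0,...,1: E = 13/13 + 13/12 = 2.083.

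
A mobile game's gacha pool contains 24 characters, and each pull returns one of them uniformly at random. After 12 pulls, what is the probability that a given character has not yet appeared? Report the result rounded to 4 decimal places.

Each pull misses the fixed character with probability (24-1)/24 = 23/24, independently.
P(still missing after 12) = (23/24)^12 = 0.60007.

0.6001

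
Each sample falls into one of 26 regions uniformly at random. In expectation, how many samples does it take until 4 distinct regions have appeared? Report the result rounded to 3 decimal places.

4.254

Going from k to k+1 distinct takes a geometric number of samples with mean 26/(26-k).
Sum over k = 0,...,3: E = 26/26 + 26/25 + 26/24 + 26/23 = 4.2538.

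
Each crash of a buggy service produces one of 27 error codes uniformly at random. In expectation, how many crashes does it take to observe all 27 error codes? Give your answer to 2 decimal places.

After k distinct error codes have appeared, the next crash gives a new one with probability (27-k)/27, so the expected wait for the (k+1)-th is 27/(27-k).
E[T] = 27/27 + 27/26 + 27/25 + ... + 27/2 + 27/1 = 27·H_{27}.
H_{27} = 3.891, so E[T] = 105.069.

105.07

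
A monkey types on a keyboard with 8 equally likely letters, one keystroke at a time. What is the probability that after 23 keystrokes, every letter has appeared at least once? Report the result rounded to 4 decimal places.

Let A_i be the event that letter i is missing after 23 keystrokes. By inclusion–exclusion on the A_i,
P(all seen) = Σ_{j=0}^{8} (-1)^j C(8,j)((8-j)/8)^23
= 1.00000 - 0.37092 + 0.03746 - 0.00113 + 0.00001 - 0.00000 + 0.00000 - 0.00000 + 0.00000
= 0.66542.

0.6654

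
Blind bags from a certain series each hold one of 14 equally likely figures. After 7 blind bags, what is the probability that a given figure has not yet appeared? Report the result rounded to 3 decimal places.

Each blind bag misses the fixed figure with probability (14-1)/14 = 13/14, independently.
P(still missing after 7) = (13/14)^7 = 0.5953.

0.595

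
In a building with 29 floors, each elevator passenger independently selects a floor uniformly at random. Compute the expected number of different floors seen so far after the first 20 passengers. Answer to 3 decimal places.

For each floor, P(seen in 20 passengers) = 1 - (28/29)^20 = 0.5043.
By linearity of expectation, E[distinct seen] = 29·(1 - (28/29)^20) = 14.6253.

14.625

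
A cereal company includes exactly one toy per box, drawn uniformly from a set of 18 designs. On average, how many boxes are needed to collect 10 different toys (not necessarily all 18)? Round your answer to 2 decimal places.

13.99

With k distinct toys already seen, the next new one arrives after an expected 18/(18-k) boxes.
Sum over k = 0,...,9: E = 18/18 + 18/17 + 18/16 + ... + 18/10 + 18/9 = 13.991.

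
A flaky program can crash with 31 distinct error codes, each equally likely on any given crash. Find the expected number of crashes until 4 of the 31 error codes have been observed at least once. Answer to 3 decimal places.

With k distinct error codes already seen, the next new one arrives after an expected 31/(31-k) crashes.
Sum over k = 0,...,3: E = 31/31 + 31/30 + 31/29 + 31/28 = 4.2094.

4.209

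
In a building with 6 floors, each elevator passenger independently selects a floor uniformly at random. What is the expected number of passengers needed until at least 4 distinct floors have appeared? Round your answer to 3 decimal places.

With k distinct floors already seen, the next new one arrives after an expected 6/(6-k) passengers.
Sum over k = 0,...,3: E = 6/6 + 6/5 + 6/4 + 6/3 = 5.7000.

5.700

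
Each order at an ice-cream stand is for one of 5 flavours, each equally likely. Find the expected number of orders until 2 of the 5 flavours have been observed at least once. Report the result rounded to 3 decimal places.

2.250

Going from k to k+1 distinct takes a geometric number of orders with mean 5/(5-k).
Sum over k = 0,...,1: E = 5/5 + 5/4 = 2.2500.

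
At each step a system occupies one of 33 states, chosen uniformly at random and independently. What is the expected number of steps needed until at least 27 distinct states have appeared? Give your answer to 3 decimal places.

54.080

Going from k to k+1 distinct takes a geometric number of steps with mean 33/(33-k).
Sum over k = 0,...,26: E = 33/33 + 33/32 + 33/31 + ... + 33/8 + 33/7 = 54.0803.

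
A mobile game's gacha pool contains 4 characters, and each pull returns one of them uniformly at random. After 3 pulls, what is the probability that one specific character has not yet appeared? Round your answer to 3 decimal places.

On each pull the fixed character fails to appear with probability 3/4.
P(still missing after 3) = (3/4)^3 = 0.4219.

0.422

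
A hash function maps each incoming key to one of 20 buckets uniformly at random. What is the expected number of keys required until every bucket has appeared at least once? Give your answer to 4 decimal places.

71.9548

After k distinct buckets have appeared, the next key gives a new one with probability (20-k)/20, so the expected wait for the (k+1)-th is 20/(20-k).
E[T] = 20/20 + 20/19 + 20/18 + ... + 20/2 + 20/1 = 20·H_{20}.
H_{20} = 3.59774, so E[T] = 71.95479.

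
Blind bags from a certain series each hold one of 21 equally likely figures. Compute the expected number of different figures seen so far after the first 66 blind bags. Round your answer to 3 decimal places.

20.161

For each figure, P(seen in 66 blind bags) = 1 - (20/21)^66 = 0.9601.
By linearity of expectation, E[distinct seen] = 21·(1 - (20/21)^66) = 20.1611.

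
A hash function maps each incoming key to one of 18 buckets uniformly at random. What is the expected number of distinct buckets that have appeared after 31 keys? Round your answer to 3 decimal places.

14.940

For each bucket, P(seen in 31 keys) = 1 - (17/18)^31 = 0.8300.
By linearity of expectation, E[distinct seen] = 18·(1 - (17/18)^31) = 14.9399.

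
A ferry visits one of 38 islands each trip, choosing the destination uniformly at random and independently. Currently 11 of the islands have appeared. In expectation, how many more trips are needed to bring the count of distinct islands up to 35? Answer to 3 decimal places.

78.209

With k distinct islands already seen, the next new one takes an expected 38/(38-k) trips.
Sum over k = 11,...,34: E = 38/27 + 38/26 + 38/25 + ... + 38/5 + 38/4 = 78.2087.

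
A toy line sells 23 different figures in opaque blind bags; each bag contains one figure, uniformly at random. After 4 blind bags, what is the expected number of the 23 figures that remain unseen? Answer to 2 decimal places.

For each figure, P(unseen after 4) = (22/23)^4 = 0.837.
By linearity of expectation, E[unseen] = 23·(22/23)^4 = 19.253.

19.25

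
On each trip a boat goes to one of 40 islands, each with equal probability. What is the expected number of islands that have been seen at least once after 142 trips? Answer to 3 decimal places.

38.902

For each island, P(seen in 142 trips) = 1 - (39/40)^142 = 0.9725.
By linearity of expectation, E[distinct seen] = 40·(1 - (39/40)^142) = 38.9017.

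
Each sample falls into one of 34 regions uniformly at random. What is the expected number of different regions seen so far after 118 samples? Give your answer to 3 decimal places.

For each region, P(seen in 118 samples) = 1 - (33/34)^118 = 0.9705.
By linearity of expectation, E[distinct seen] = 34·(1 - (33/34)^118) = 32.9963.

32.996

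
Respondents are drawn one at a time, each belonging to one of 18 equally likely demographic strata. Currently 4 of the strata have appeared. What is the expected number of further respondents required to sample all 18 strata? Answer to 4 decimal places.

The wait to go from k to k+1 distinct strata is geometric with mean 18/(18-k).
Sum over k = 4,...,17: E = 18/14 + 18/13 + 18/12 + ... + 18/2 + 18/1 = 58.52812.

58.5281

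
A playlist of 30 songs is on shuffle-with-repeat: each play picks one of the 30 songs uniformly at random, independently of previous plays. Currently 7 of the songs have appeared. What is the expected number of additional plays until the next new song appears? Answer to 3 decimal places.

1.304

The number of plays until the next new song is geometric with success probability 23/30, so its mean is 30/23.
E = 30/23 = 1.3043.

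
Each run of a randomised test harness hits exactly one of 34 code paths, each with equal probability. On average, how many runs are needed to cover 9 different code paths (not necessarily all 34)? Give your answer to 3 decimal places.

With k distinct code paths already seen, the next new one arrives after an expected 34/(34-k) runs.
Sum over k = 0,...,8: E = 34/34 + 34/33 + 34/32 + ... + 34/27 + 34/26 = 10.2766.

10.277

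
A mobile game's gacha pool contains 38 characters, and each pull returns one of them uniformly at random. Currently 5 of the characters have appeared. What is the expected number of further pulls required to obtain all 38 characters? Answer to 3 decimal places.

155.374

From k distinct to k+1 distinct takes on average 38/(38-k) pulls.
Sum over k = 5,...,37: E = 38/33 + 38/32 + 38/31 + ... + 38/2 + 38/1 = 155.3743.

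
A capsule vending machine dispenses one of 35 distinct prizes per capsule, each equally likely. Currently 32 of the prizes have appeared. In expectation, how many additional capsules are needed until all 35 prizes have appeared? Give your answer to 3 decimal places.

64.167

From k distinct to k+1 distinct takes on average 35/(35-k) capsules.
Sum over k = 32,...,34: E = 35/3 + 35/2 + 35/1 = 64.1667.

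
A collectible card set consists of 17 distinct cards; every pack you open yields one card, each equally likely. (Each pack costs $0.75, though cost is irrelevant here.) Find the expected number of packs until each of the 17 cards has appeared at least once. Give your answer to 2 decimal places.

After k distinct cards have appeared, the next pack gives a new one with probability (17-k)/17, so the expected wait for the (k+1)-th is 17/(17-k).
E[T] = 17/17 + 17/16 + 17/15 + ... + 17/2 + 17/1 = 17·H_{17}.
H_{17} = 3.440, so E[T] = 58.472.

58.47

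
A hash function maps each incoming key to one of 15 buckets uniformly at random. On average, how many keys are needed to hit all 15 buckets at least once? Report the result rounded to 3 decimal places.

49.773

Split into phases: going from k distinct to k+1 distinct takes on average 15/(15-k) keys.
E[T] = 15/15 + 15/14 + 15/13 + ... + 15/2 + 15/1 = 15·H_{15}.
H_{15} = 3.3182, so E[T] = 49.7734.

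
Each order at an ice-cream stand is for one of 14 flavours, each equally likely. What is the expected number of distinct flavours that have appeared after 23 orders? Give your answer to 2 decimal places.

For each flavour, P(seen in 23 orders) = 1 - (13/14)^23 = 0.818.
By linearity of expectation, E[distinct seen] = 14·(1 - (13/14)^23) = 11.454.

11.45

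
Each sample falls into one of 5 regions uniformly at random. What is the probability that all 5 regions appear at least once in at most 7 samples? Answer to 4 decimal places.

Let A_i be the event that region i is missing after 7 samples. By inclusion–exclusion on the A_i,
P(all seen) = Σ_{j=0}^{5} (-1)^j C(5,j)((5-j)/5)^7
= 1.00000 - 1.04858 + 0.27994 - 0.01638 + 0.00006 - 0.00000
= 0.21504.

0.2150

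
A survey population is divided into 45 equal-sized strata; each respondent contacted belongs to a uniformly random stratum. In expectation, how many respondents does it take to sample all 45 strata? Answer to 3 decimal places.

Split into phases: going from k distinct to k+1 distinct takes on average 45/(45-k) respondents.
E[T] = 45/45 + 45/44 + 45/43 + ... + 45/2 + 45/1 = 45·H_{45}.
H_{45} = 4.3949, so E[T] = 197.7727.

197.773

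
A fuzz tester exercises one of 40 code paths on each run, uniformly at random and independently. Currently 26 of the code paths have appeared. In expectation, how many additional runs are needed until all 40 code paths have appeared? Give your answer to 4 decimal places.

130.0625

With k distinct code paths already seen, the next new one takes an expected 40/(40-k) runs.
Sum over k = 26,...,39: E = 40/14 + 40/13 + 40/12 + ... + 40/2 + 40/1 = 130.06249.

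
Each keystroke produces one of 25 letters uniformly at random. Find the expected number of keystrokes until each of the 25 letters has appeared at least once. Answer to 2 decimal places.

95.40

Split into phases: going from k distinct to k+1 distinct takes on average 25/(25-k) keystrokes.
E[T] = 25/25 + 25/24 + 25/23 + ... + 25/2 + 25/1 = 25·H_{25}.
H_{25} = 3.816, so E[T] = 95.399.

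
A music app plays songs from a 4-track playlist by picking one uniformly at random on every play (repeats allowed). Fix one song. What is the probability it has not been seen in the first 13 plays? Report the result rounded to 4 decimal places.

0.0238

Each play misses the fixed song with probability (4-1)/4 = 3/4, independently.
P(still missing after 13) = (3/4)^13 = 0.02376.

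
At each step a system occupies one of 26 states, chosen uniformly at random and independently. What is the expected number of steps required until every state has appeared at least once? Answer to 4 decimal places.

100.2149

Split into phases: going from k distinct to k+1 distinct takes on average 26/(26-k) steps.
E[T] = 26/26 + 26/25 + 26/24 + ... + 26/2 + 26/1 = 26·H_{26}.
H_{26} = 3.85442, so E[T] = 100.21491.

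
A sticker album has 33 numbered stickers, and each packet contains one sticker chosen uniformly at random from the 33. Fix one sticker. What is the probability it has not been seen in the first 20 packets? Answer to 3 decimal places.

Each packet misses the fixed sticker with probability (33-1)/33 = 32/33, independently.
P(still missing after 20) = (32/33)^20 = 0.5404.

0.540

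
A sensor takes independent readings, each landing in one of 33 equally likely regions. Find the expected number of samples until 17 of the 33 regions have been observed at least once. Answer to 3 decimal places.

Going from k to k+1 distinct takes a geometric number of samples with mean 33/(33-k).
Sum over k = 0,...,16: E = 33/33 + 33/32 + 33/31 + ... + 33/18 + 33/17 = 23.3663.

23.366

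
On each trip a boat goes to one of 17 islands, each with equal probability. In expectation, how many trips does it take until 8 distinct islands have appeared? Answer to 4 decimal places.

10.3799

With k distinct islands already seen, the next new one arrives after an expected 17/(17-k) trips.
Sum over k = 0,...,7: E = 17/17 + 17/16 + 17/15 + ... + 17/11 + 17/10 = 10.37993.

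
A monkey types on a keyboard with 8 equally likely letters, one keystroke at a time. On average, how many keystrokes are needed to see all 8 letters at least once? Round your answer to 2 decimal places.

21.74

The wait to go from k to k+1 distinct letters is geometric with mean 8/(8-k).
E[T] = 8/8 + 8/7 + 8/6 + ... + 8/2 + 8/1 = 8·H_{8}.
H_{8} = 2.718, so E[T] = 21.743.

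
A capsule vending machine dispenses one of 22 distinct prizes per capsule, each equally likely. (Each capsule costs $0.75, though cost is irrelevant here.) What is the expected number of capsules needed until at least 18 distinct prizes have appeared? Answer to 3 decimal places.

Going from k to k+1 distinct takes a geometric number of capsules with mean 22/(22-k).
Sum over k = 0,...,17: E = 22/22 + 22/21 + 22/20 + ... + 22/6 + 22/5 = 35.3646.

35.365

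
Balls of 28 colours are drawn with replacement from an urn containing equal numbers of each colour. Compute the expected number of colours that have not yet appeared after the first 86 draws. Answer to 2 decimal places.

For each colour, P(unseen after 86) = (27/28)^86 = 0.044.
By linearity of expectation, E[unseen] = 28·(27/28)^86 = 1.227.

1.23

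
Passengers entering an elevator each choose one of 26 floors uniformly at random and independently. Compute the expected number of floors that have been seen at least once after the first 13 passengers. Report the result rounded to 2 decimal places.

For each floor, P(seen in 13 passengers) = 1 - (25/26)^13 = 0.399.
By linearity of expectation, E[distinct seen] = 26·(1 - (25/26)^13) = 10.385.

10.39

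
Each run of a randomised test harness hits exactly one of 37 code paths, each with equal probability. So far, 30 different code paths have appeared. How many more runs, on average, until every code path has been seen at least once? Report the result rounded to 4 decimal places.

95.9357

From k distinct to k+1 distinct takes on average 37/(37-k) runs.
Sum over k = 30,...,36: E = 37/7 + 37/6 + 37/5 + ... + 37/2 + 37/1 = 95.93571.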